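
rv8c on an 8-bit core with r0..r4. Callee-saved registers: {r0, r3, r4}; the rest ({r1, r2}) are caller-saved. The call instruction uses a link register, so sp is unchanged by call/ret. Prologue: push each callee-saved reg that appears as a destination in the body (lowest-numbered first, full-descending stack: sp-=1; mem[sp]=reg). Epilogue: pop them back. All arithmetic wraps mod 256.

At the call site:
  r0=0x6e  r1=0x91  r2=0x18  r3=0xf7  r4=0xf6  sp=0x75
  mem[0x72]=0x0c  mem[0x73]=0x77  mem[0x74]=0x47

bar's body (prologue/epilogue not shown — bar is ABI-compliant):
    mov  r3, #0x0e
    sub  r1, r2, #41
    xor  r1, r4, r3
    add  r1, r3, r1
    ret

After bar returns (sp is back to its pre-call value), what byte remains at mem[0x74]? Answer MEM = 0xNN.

MEM = 0xf7

prologue: push r3 → mem[0x74]=0xf7, sp=0x74
body[0] mov  r3, #0x0e → r3=0x0e
body[1] sub  r1, r2, #41 → r1=0xef
body[2] xor  r1, r4, r3 → r1=0xf8
body[3] add  r1, r3, r1 → r1=0x06
epilogue: pop r3=0xf7, sp=0x75
prologue pushed ['r3'] at ['0x74']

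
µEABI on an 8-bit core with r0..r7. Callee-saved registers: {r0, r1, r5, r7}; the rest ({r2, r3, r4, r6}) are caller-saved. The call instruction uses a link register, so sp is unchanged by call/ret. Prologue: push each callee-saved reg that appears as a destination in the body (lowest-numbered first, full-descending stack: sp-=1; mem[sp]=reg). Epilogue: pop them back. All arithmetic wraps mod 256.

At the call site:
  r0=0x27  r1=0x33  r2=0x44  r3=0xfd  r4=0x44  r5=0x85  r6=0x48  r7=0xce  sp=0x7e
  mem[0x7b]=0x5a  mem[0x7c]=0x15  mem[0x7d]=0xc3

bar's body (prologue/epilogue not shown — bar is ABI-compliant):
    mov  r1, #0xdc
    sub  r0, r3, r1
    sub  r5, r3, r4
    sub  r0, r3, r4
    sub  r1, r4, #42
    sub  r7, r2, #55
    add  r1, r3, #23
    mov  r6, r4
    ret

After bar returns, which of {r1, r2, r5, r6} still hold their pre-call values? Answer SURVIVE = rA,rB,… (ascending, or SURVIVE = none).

SURVIVE = r1,r2,r5

prologue: push r0 → mem[0x7d]=0x27, sp=0x7d
prologue: push r1 → mem[0x7c]=0x33, sp=0x7c
prologue: push r5 → mem[0x7b]=0x85, sp=0x7b
prologue: push r7 → mem[0x7a]=0xce, sp=0x7a
body[0] mov  r1, #0xdc → r1=0xdc
body[1] sub  r0, r3, r1 → r0=0x21
body[2] sub  r5, r3, r4 → r5=0xb9
body[3] sub  r0, r3, r4 → r0=0xb9
body[4] sub  r1, r4, #42 → r1=0x1a
body[5] sub  r7, r2, #55 → r7=0x0d
body[6] add  r1, r3, #23 → r1=0x14
body[7] mov  r6, r4 → r6=0x44
epilogue: pop r7=0xce, sp=0x7b
epilogue: pop r5=0x85, sp=0x7c
epilogue: pop r1=0x33, sp=0x7d
epilogue: pop r0=0x27, sp=0x7e
r1: callee-saved, written=True
r2: caller-saved, written=False
r5: callee-saved, written=True
r6: caller-saved, written=True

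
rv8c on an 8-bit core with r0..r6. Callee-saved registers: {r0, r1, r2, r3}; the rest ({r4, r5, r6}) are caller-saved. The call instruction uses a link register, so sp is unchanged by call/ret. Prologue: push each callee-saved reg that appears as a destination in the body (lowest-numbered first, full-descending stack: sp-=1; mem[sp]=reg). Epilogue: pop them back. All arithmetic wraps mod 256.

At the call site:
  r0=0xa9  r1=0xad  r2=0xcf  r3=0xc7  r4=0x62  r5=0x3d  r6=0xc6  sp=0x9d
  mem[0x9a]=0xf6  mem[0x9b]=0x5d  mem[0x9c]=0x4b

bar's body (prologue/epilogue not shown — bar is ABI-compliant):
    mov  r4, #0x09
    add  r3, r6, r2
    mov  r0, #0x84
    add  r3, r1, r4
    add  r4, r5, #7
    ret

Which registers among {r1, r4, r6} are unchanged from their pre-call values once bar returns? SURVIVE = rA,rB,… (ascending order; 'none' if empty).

prologue: push r0 → mem[0x9c]=0xa9, sp=0x9c
prologue: push r3 → mem[0x9b]=0xc7, sp=0x9b
body[0] mov  r4, #0x09 → r4=0x09
body[1] add  r3, r6, r2 → r3=0x95
body[2] mov  r0, #0x84 → r0=0x84
body[3] add  r3, r1, r4 → r3=0xb6
body[4] add  r4, r5, #7 → r4=0x44
epilogue: pop r3=0xc7, sp=0x9c
epilogue: pop r0=0xa9, sp=0x9d
r1: callee-saved, written=False
r4: caller-saved, written=True
r6: caller-saved, written=False

SURVIVE = r1,r6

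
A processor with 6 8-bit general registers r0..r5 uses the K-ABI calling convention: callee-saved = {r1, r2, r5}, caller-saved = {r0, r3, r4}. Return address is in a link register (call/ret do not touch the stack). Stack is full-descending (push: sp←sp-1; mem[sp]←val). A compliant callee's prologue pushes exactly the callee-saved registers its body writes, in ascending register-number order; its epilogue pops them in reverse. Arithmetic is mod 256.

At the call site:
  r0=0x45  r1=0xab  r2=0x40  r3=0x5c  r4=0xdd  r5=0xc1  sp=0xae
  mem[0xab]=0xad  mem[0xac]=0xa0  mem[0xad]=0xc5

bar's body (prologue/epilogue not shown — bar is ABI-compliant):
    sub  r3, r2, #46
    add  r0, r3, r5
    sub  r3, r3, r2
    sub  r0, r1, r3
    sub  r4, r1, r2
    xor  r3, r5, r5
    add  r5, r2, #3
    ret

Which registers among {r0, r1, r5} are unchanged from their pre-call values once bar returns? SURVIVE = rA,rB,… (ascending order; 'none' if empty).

SURVIVE = r1,r5

prologue: push r5 → mem[0xad]=0xc1, sp=0xad
body[0] sub  r3, r2, #46 → r3=0x12
body[1] add  r0, r3, r5 → r0=0xd3
body[2] sub  r3, r3, r2 → r3=0xd2
body[3] sub  r0, r1, r3 → r0=0xd9
body[4] sub  r4, r1, r2 → r4=0x6b
body[5] xor  r3, r5, r5 → r3=0x00
body[6] add  r5, r2, #3 → r5=0x43
epilogue: pop r5=0xc1, sp=0xae
r0: caller-saved, written=True
r1: callee-saved, written=False
r5: callee-saved, written=True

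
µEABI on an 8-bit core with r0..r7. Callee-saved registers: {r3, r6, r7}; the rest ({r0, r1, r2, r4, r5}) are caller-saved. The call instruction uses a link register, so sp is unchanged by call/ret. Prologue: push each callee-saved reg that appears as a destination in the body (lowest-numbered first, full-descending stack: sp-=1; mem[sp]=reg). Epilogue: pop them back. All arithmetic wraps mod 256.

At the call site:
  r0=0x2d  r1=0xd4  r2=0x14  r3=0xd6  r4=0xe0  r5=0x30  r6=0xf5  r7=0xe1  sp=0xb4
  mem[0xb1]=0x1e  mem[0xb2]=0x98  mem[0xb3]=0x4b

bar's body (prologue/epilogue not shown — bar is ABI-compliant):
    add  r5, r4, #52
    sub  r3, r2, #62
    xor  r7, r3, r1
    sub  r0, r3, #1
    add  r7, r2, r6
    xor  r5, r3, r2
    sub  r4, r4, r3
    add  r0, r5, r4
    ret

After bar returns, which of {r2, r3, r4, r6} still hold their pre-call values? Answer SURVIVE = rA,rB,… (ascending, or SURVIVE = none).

SURVIVE = r2,r3,r6

prologue: push r3 -> mem[0xb3]=0xd6, sp=0xb3
prologue: push r7 -> mem[0xb2]=0xe1, sp=0xb2
body[0] add  r5, r4, #52 -> r5=0x14
body[1] sub  r3, r2, #62 -> r3=0xd6
body[2] xor  r7, r3, r1 -> r7=0x02
body[3] sub  r0, r3, #1 -> r0=0xd5
body[4] add  r7, r2, r6 -> r7=0x09
body[5] xor  r5, r3, r2 -> r5=0xc2
body[6] sub  r4, r4, r3 -> r4=0x0a
body[7] add  r0, r5, r4 -> r0=0xcc
epilogue: pop r7=0xe1, sp=0xb3
epilogue: pop r3=0xd6, sp=0xb4
r2: caller-saved, written=False
r3: callee-saved, written=True
r4: caller-saved, written=True
r6: callee-saved, written=False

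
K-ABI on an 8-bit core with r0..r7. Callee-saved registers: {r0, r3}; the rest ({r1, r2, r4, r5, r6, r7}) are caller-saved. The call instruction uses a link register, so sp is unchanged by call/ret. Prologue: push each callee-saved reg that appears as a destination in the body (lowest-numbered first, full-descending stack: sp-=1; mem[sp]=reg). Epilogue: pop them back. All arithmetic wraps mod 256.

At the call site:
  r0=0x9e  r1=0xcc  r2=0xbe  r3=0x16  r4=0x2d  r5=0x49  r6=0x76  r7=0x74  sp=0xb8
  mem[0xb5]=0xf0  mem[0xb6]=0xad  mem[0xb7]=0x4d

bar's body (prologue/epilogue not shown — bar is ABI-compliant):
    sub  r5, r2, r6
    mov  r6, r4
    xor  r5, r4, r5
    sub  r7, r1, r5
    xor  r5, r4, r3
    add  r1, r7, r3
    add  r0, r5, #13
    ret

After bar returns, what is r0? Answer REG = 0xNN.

REG = 0x9e

prologue: push r0 -> mem[0xb7]=0x9e, sp=0xb7
body[0] sub  r5, r2, r6 -> r5=0x48
body[1] mov  r6, r4 -> r6=0x2d
body[2] xor  r5, r4, r5 -> r5=0x65
body[3] sub  r7, r1, r5 -> r7=0x67
body[4] xor  r5, r4, r3 -> r5=0x3b
body[5] add  r1, r7, r3 -> r1=0x7d
body[6] add  r0, r5, #13 -> r0=0x48
epilogue: pop r0=0x9e, sp=0xb8
r0 is callee-saved -> restored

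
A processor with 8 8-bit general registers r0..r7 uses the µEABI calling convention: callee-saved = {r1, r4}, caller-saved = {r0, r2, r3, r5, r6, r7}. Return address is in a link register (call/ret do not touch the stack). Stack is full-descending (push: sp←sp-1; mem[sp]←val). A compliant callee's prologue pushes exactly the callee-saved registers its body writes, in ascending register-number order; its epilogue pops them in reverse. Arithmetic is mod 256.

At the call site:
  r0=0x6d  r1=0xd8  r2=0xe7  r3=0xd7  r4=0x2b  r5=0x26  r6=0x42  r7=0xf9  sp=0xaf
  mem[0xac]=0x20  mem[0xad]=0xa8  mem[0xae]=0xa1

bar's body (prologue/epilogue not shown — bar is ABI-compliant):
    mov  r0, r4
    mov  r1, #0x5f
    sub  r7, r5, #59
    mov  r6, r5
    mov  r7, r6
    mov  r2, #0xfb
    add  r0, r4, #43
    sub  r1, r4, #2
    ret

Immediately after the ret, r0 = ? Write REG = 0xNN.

REG = 0x56

prologue: push r1 -> mem[0xae]=0xd8, sp=0xae
body[0] mov  r0, r4 -> r0=0x2b
body[1] mov  r1, #0x5f -> r1=0x5f
body[2] sub  r7, r5, #59 -> r7=0xeb
body[3] mov  r6, r5 -> r6=0x26
body[4] mov  r7, r6 -> r7=0x26
body[5] mov  r2, #0xfb -> r2=0xfb
body[6] add  r0, r4, #43 -> r0=0x56
body[7] sub  r1, r4, #2 -> r1=0x29
epilogue: pop r1=0xd8, sp=0xaf
r0 is caller-saved -> body value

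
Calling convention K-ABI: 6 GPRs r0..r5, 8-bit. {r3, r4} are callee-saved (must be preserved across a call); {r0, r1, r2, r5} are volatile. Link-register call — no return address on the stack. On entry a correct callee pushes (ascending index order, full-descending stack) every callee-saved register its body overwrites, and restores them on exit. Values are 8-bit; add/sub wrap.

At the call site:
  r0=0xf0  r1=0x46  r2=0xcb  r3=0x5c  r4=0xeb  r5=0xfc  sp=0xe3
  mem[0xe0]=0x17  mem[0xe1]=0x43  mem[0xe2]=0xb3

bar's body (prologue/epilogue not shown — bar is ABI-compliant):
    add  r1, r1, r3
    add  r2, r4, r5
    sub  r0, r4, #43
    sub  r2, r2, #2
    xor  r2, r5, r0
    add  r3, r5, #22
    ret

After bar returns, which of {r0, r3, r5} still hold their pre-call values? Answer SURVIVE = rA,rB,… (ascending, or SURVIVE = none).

SURVIVE = r3,r5

prologue: push r3 -> mem[0xe2]=0x5c, sp=0xe2
body[0] add  r1, r1, r3 -> r1=0xa2
body[1] add  r2, r4, r5 -> r2=0xe7
body[2] sub  r0, r4, #43 -> r0=0xc0
body[3] sub  r2, r2, #2 -> r2=0xe5
body[4] xor  r2, r5, r0 -> r2=0x3c
body[5] add  r3, r5, #22 -> r3=0x12
epilogue: pop r3=0x5c, sp=0xe3
r0: caller-saved, written=True
r3: callee-saved, written=True
r5: caller-saved, written=False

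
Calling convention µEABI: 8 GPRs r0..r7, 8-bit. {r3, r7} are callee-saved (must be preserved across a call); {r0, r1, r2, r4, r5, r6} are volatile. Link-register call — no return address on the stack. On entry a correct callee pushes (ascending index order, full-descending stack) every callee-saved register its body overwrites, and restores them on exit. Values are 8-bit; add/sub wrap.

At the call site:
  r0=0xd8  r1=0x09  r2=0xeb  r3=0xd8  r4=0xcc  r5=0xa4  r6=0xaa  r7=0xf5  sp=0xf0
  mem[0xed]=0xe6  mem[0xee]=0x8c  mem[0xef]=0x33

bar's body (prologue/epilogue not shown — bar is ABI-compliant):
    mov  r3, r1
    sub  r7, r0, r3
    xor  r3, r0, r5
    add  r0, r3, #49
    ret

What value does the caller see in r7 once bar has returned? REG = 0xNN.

REG = 0xf5

prologue: push r3 → mem[0xef]=0xd8, sp=0xef
prologue: push r7 → mem[0xee]=0xf5, sp=0xee
body[0] mov  r3, r1 → r3=0x09
body[1] sub  r7, r0, r3 → r7=0xcf
body[2] xor  r3, r0, r5 → r3=0x7c
body[3] add  r0, r3, #49 → r0=0xad
epilogue: pop r7=0xf5, sp=0xef
epilogue: pop r3=0xd8, sp=0xf0
r7 is callee-saved → restored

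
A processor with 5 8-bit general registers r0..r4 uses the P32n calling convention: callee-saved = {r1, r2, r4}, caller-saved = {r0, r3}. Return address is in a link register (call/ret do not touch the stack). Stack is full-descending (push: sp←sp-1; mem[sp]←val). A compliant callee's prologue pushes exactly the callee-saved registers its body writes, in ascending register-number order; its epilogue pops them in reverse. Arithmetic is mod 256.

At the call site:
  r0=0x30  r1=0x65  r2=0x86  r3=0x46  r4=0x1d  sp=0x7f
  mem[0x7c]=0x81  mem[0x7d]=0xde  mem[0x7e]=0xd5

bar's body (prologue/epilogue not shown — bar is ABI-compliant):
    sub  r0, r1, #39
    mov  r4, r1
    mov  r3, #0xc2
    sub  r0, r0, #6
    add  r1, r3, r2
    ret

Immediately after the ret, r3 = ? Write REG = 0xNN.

prologue: push r1 → mem[0x7e]=0x65, sp=0x7e
prologue: push r4 → mem[0x7d]=0x1d, sp=0x7d
body[0] sub  r0, r1, #39 → r0=0x3e
body[1] mov  r4, r1 → r4=0x65
body[2] mov  r3, #0xc2 → r3=0xc2
body[3] sub  r0, r0, #6 → r0=0x38
body[4] add  r1, r3, r2 → r1=0x48
epilogue: pop r4=0x1d, sp=0x7e
epilogue: pop r1=0x65, sp=0x7f
r3 is caller-saved → body value

REG = 0xc2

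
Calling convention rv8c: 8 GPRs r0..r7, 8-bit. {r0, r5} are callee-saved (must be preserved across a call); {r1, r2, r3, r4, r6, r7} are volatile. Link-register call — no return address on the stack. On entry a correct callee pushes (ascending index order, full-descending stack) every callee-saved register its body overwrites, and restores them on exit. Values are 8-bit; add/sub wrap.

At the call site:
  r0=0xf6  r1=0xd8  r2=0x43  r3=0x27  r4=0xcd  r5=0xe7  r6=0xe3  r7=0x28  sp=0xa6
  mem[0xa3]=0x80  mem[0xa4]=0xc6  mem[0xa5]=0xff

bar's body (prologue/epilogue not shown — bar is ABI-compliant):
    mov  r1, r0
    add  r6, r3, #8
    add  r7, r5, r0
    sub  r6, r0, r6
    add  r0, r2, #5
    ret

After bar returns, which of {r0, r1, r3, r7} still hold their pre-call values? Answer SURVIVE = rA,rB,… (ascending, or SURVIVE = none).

SURVIVE = r0,r3

prologue: push r0 → mem[0xa5]=0xf6, sp=0xa5
body[0] mov  r1, r0 → r1=0xf6
body[1] add  r6, r3, #8 → r6=0x2f
body[2] add  r7, r5, r0 → r7=0xdd
body[3] sub  r6, r0, r6 → r6=0xc7
body[4] add  r0, r2, #5 → r0=0x48
epilogue: pop r0=0xf6, sp=0xa6
r0: callee-saved, written=True
r1: caller-saved, written=True
r3: caller-saved, written=False
r7: caller-saved, written=True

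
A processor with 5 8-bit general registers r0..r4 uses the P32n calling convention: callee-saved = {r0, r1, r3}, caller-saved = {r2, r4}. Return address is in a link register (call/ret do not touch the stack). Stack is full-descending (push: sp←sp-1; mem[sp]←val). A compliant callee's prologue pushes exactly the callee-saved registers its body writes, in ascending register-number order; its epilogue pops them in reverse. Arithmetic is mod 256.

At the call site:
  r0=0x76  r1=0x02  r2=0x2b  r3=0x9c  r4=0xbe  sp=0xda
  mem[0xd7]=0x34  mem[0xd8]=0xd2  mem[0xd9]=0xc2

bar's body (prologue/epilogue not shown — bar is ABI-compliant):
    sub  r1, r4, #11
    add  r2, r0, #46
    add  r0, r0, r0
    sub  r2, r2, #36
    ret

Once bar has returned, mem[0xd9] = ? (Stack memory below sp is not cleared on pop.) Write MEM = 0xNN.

MEM = 0x76

prologue: push r0 -> mem[0xd9]=0x76, sp=0xd9
prologue: push r1 -> mem[0xd8]=0x02, sp=0xd8
body[0] sub  r1, r4, #11 -> r1=0xb3
body[1] add  r2, r0, #46 -> r2=0xa4
body[2] add  r0, r0, r0 -> r0=0xec
body[3] sub  r2, r2, #36 -> r2=0x80
epilogue: pop r1=0x02, sp=0xd9
epilogue: pop r0=0x76, sp=0xda
prologue pushed ['r0', 'r1'] at ['0xd9', '0xd8']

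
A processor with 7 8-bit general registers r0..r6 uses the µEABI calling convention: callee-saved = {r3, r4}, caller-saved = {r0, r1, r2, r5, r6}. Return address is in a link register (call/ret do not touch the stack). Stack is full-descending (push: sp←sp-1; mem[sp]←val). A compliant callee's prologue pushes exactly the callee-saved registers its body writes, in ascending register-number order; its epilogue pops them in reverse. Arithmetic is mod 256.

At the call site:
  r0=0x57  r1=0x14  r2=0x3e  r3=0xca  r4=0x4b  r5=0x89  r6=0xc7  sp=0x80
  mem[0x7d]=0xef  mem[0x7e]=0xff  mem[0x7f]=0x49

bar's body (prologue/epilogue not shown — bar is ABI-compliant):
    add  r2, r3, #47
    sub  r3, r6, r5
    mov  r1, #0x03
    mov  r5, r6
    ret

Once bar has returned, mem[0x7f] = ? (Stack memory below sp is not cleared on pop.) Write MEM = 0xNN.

MEM = 0xca

prologue: push r3 -> mem[0x7f]=0xca, sp=0x7f
body[0] add  r2, r3, #47 -> r2=0xf9
body[1] sub  r3, r6, r5 -> r3=0x3e
body[2] mov  r1, #0x03 -> r1=0x03
body[3] mov  r5, r6 -> r5=0xc7
epilogue: pop r3=0xca, sp=0x80
prologue pushed ['r3'] at ['0x7f']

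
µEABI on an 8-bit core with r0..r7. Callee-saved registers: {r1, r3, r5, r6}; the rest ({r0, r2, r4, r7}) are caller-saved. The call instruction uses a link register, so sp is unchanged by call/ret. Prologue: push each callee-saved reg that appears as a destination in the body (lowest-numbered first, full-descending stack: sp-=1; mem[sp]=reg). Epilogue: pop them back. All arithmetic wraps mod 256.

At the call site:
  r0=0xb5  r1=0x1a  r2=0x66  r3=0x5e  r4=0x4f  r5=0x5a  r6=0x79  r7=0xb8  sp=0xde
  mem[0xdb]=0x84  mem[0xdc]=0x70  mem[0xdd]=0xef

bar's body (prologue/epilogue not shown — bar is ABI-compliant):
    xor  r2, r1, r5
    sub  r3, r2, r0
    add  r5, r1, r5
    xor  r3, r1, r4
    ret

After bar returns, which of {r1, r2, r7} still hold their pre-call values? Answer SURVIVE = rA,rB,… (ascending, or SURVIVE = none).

prologue: push r3 → mem[0xdd]=0x5e, sp=0xdd
prologue: push r5 → mem[0xdc]=0x5a, sp=0xdc
body[0] xor  r2, r1, r5 → r2=0x40
body[1] sub  r3, r2, r0 → r3=0x8b
body[2] add  r5, r1, r5 → r5=0x74
body[3] xor  r3, r1, r4 → r3=0x55
epilogue: pop r5=0x5a, sp=0xdd
epilogue: pop r3=0x5e, sp=0xde
r1: callee-saved, written=False
r2: caller-saved, written=True
r7: caller-saved, written=False

SURVIVE = r1,r7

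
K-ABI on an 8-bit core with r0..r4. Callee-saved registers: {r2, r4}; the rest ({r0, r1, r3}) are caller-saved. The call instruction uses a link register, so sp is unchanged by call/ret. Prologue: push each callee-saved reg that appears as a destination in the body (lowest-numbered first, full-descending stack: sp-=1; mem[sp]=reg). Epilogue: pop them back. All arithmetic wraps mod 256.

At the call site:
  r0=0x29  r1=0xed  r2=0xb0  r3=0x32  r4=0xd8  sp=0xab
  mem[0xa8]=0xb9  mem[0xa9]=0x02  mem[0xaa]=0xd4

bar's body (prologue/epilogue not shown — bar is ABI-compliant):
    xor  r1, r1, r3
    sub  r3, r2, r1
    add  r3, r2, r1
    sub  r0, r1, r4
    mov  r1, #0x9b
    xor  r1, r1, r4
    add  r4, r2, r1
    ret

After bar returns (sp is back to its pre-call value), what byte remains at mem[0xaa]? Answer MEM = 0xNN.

prologue: push r4 -> mem[0xaa]=0xd8, sp=0xaa
body[0] xor  r1, r1, r3 -> r1=0xdf
body[1] sub  r3, r2, r1 -> r3=0xd1
body[2] add  r3, r2, r1 -> r3=0x8f
body[3] sub  r0, r1, r4 -> r0=0x07
body[4] mov  r1, #0x9b -> r1=0x9b
body[5] xor  r1, r1, r4 -> r1=0x43
body[6] add  r4, r2, r1 -> r4=0xf3
epilogue: pop r4=0xd8, sp=0xab
prologue pushed ['r4'] at ['0xaa']

MEM = 0xd8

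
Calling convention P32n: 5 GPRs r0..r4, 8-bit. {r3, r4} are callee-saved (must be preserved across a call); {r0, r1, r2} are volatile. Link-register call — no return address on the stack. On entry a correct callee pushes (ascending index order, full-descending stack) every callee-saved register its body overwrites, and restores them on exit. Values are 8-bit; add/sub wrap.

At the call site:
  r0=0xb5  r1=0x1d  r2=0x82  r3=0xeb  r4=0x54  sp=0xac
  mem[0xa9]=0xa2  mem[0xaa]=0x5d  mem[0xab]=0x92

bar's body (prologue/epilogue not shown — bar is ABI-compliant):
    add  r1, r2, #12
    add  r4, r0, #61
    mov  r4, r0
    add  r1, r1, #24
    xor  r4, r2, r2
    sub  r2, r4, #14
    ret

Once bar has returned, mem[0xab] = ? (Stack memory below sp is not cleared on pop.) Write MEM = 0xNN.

MEM = 0x54

prologue: push r4 → mem[0xab]=0x54, sp=0xab
body[0] add  r1, r2, #12 → r1=0x8e
body[1] add  r4, r0, #61 → r4=0xf2
body[2] mov  r4, r0 → r4=0xb5
body[3] add  r1, r1, #24 → r1=0xa6
body[4] xor  r4, r2, r2 → r4=0x00
body[5] sub  r2, r4, #14 → r2=0xf2
epilogue: pop r4=0x54, sp=0xac
prologue pushed ['r4'] at ['0xab']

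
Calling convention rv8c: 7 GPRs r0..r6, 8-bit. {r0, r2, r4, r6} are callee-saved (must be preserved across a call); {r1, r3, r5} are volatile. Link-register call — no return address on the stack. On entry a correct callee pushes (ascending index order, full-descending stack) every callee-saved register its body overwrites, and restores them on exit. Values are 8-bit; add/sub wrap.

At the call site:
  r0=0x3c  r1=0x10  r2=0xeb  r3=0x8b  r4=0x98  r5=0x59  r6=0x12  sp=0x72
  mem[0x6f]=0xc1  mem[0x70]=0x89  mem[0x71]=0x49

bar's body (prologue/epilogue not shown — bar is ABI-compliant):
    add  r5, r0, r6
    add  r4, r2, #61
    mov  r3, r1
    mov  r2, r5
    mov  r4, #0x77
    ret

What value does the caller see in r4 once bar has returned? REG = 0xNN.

prologue: push r2 -> mem[0x71]=0xeb, sp=0x71
prologue: push r4 -> mem[0x70]=0x98, sp=0x70
body[0] add  r5, r0, r6 -> r5=0x4e
body[1] add  r4, r2, #61 -> r4=0x28
body[2] mov  r3, r1 -> r3=0x10
body[3] mov  r2, r5 -> r2=0x4e
body[4] mov  r4, #0x77 -> r4=0x77
epilogue: pop r4=0x98, sp=0x71
epilogue: pop r2=0xeb, sp=0x72
r4 is callee-saved -> restored

REG = 0x98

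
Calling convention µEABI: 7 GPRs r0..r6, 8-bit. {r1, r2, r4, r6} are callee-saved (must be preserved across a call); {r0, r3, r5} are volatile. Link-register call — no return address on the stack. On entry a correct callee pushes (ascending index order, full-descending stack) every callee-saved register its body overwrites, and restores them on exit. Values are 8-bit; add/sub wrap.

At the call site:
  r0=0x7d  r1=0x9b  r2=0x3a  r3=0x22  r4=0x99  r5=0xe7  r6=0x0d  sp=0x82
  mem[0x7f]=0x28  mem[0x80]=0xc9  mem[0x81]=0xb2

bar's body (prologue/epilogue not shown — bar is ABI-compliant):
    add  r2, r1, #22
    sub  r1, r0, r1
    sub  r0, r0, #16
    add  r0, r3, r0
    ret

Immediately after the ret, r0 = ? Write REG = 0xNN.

REG = 0x8f

prologue: push r1 → mem[0x81]=0x9b, sp=0x81
prologue: push r2 → mem[0x80]=0x3a, sp=0x80
body[0] add  r2, r1, #22 → r2=0xb1
body[1] sub  r1, r0, r1 → r1=0xe2
body[2] sub  r0, r0, #16 → r0=0x6d
body[3] add  r0, r3, r0 → r0=0x8f
epilogue: pop r2=0x3a, sp=0x81
epilogue: pop r1=0x9b, sp=0x82
r0 is caller-saved → body value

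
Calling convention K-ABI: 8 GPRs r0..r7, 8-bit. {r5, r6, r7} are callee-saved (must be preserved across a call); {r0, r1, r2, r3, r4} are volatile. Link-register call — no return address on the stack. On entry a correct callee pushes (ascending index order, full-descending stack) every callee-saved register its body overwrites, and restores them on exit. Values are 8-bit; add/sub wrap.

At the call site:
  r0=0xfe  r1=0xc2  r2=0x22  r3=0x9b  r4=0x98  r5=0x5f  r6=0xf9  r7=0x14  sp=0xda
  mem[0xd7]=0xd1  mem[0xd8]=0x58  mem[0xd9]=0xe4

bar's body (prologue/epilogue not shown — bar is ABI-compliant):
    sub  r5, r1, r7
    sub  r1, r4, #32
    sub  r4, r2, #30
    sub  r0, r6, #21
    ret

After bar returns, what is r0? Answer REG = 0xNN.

prologue: push r5 -> mem[0xd9]=0x5f, sp=0xd9
body[0] sub  r5, r1, r7 -> r5=0xae
body[1] sub  r1, r4, #32 -> r1=0x78
body[2] sub  r4, r2, #30 -> r4=0x04
body[3] sub  r0, r6, #21 -> r0=0xe4
epilogue: pop r5=0x5f, sp=0xda
r0 is caller-saved -> body value

REG = 0xe4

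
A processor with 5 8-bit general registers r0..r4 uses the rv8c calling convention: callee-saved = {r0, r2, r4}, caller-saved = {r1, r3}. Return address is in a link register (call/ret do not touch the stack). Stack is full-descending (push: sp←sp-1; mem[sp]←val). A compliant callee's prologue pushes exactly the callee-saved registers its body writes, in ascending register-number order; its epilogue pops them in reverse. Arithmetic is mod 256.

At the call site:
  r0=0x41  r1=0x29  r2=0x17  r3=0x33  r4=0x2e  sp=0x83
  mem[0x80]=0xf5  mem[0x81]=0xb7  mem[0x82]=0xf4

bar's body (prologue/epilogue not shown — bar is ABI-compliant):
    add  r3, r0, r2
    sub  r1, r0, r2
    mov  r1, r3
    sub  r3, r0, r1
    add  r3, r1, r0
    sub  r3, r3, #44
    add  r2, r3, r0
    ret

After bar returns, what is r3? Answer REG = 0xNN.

prologue: push r2 -> mem[0x82]=0x17, sp=0x82
body[0] add  r3, r0, r2 -> r3=0x58
body[1] sub  r1, r0, r2 -> r1=0x2a
body[2] mov  r1, r3 -> r1=0x58
body[3] sub  r3, r0, r1 -> r3=0xe9
body[4] add  r3, r1, r0 -> r3=0x99
body[5] sub  r3, r3, #44 -> r3=0x6d
body[6] add  r2, r3, r0 -> r2=0xae
epilogue: pop r2=0x17, sp=0x83
r3 is caller-saved -> body value

REG = 0x6d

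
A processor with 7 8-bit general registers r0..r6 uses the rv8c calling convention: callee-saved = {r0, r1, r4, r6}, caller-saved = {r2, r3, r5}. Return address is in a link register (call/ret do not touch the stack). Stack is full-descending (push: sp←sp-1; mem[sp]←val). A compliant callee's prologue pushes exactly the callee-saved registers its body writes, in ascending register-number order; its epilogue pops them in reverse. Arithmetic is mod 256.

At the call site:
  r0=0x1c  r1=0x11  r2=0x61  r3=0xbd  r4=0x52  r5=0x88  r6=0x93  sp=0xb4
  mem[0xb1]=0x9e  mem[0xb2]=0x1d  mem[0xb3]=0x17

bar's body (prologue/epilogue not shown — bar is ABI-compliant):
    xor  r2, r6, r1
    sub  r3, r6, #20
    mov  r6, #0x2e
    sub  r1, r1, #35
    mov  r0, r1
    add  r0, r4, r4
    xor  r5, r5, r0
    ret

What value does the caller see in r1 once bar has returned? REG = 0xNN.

REG = 0x11

prologue: push r0 → mem[0xb3]=0x1c, sp=0xb3
prologue: push r1 → mem[0xb2]=0x11, sp=0xb2
prologue: push r6 → mem[0xb1]=0x93, sp=0xb1
body[0] xor  r2, r6, r1 → r2=0x82
body[1] sub  r3, r6, #20 → r3=0x7f
body[2] mov  r6, #0x2e → r6=0x2e
body[3] sub  r1, r1, #35 → r1=0xee
body[4] mov  r0, r1 → r0=0xee
body[5] add  r0, r4, r4 → r0=0xa4
body[6] xor  r5, r5, r0 → r5=0x2c
epilogue: pop r6=0x93, sp=0xb2
epilogue: pop r1=0x11, sp=0xb3
epilogue: pop r0=0x1c, sp=0xb4
r1 is callee-saved → restored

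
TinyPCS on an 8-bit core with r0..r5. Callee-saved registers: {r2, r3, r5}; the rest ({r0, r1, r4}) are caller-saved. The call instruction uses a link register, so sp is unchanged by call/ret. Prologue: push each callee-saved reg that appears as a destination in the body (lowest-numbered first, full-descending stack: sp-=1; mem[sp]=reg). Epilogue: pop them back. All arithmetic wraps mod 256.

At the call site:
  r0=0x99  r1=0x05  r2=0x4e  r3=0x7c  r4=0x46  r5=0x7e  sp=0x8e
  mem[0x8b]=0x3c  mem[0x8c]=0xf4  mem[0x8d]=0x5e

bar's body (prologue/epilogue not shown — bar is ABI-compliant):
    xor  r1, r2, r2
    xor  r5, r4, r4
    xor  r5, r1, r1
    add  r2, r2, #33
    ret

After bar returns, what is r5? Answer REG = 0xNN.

prologue: push r2 → mem[0x8d]=0x4e, sp=0x8d
prologue: push r5 → mem[0x8c]=0x7e, sp=0x8c
body[0] xor  r1, r2, r2 → r1=0x00
body[1] xor  r5, r4, r4 → r5=0x00
body[2] xor  r5, r1, r1 → r5=0x00
body[3] add  r2, r2, #33 → r2=0x6f
epilogue: pop r5=0x7e, sp=0x8d
epilogue: pop r2=0x4e, sp=0x8e
r5 is callee-saved → restored

REG = 0x7e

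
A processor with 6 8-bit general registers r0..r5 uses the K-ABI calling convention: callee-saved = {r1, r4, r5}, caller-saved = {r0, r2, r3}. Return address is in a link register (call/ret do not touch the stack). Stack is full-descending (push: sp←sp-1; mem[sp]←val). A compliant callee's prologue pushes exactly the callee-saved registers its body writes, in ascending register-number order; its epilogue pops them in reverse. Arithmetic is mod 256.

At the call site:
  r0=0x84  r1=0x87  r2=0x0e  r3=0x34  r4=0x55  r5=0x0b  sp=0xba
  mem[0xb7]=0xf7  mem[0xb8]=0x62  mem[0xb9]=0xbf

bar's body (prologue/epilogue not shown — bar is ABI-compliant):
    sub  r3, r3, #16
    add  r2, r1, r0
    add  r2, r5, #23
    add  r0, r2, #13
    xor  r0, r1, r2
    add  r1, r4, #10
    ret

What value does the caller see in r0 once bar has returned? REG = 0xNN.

REG = 0xa5

prologue: push r1 -> mem[0xb9]=0x87, sp=0xb9
body[0] sub  r3, r3, #16 -> r3=0x24
body[1] add  r2, r1, r0 -> r2=0x0b
body[2] add  r2, r5, #23 -> r2=0x22
body[3] add  r0, r2, #13 -> r0=0x2f
body[4] xor  r0, r1, r2 -> r0=0xa5
body[5] add  r1, r4, #10 -> r1=0x5f
epilogue: pop r1=0x87, sp=0xba
r0 is caller-saved -> body value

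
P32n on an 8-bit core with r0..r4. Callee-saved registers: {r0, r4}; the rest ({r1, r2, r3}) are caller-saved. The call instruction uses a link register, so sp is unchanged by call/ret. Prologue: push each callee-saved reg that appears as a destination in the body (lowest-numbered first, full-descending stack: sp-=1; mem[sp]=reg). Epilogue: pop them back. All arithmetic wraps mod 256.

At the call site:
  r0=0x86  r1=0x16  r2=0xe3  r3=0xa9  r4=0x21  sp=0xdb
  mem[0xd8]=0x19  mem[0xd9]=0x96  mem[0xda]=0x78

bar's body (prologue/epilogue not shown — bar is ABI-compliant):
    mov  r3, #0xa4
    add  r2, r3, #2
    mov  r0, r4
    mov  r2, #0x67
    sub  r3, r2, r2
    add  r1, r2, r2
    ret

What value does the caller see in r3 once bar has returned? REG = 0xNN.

REG = 0x00

prologue: push r0 → mem[0xda]=0x86, sp=0xda
body[0] mov  r3, #0xa4 → r3=0xa4
body[1] add  r2, r3, #2 → r2=0xa6
body[2] mov  r0, r4 → r0=0x21
body[3] mov  r2, #0x67 → r2=0x67
body[4] sub  r3, r2, r2 → r3=0x00
body[5] add  r1, r2, r2 → r1=0xce
epilogue: pop r0=0x86, sp=0xdb
r3 is caller-saved → body value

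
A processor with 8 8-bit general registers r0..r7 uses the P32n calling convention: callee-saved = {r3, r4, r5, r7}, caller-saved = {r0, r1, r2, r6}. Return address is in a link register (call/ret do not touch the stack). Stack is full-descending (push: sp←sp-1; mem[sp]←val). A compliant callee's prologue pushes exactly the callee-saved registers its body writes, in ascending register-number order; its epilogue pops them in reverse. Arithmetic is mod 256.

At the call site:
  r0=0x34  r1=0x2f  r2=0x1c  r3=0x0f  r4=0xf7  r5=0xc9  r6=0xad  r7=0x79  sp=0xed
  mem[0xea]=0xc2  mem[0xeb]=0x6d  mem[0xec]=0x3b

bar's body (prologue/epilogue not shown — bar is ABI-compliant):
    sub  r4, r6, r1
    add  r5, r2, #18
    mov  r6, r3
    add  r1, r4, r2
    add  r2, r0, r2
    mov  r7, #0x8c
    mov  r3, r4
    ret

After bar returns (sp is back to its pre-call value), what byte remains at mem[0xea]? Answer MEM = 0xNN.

MEM = 0xc9

prologue: push r3 → mem[0xec]=0x0f, sp=0xec
prologue: push r4 → mem[0xeb]=0xf7, sp=0xeb
prologue: push r5 → mem[0xea]=0xc9, sp=0xea
prologue: push r7 → mem[0xe9]=0x79, sp=0xe9
body[0] sub  r4, r6, r1 → r4=0x7e
body[1] add  r5, r2, #18 → r5=0x2e
body[2] mov  r6, r3 → r6=0x0f
body[3] add  r1, r4, r2 → r1=0x9a
body[4] add  r2, r0, r2 → r2=0x50
body[5] mov  r7, #0x8c → r7=0x8c
body[6] mov  r3, r4 → r3=0x7e
epilogue: pop r7=0x79, sp=0xea
epilogue: pop r5=0xc9, sp=0xeb
epilogue: pop r4=0xf7, sp=0xec
epilogue: pop r3=0x0f, sp=0xed
prologue pushed ['r3', 'r4', 'r5', 'r7'] at ['0xec', '0xeb', '0xea', '0xe9']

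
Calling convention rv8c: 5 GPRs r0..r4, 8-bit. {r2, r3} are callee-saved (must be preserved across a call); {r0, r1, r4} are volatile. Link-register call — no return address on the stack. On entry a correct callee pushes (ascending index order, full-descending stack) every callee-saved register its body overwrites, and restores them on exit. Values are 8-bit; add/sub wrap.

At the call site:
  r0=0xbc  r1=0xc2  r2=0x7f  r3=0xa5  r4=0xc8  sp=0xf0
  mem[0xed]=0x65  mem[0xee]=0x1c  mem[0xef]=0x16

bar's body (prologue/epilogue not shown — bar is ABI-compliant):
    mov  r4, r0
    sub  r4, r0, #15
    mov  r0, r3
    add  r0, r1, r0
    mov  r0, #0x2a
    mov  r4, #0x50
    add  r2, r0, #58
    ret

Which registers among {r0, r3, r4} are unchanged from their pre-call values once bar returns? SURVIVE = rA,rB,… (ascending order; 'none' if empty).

SURVIVE = r3

prologue: push r2 -> mem[0xef]=0x7f, sp=0xef
body[0] mov  r4, r0 -> r4=0xbc
body[1] sub  r4, r0, #15 -> r4=0xad
body[2] mov  r0, r3 -> r0=0xa5
body[3] add  r0, r1, r0 -> r0=0x67
body[4] mov  r0, #0x2a -> r0=0x2a
body[5] mov  r4, #0x50 -> r4=0x50
body[6] add  r2, r0, #58 -> r2=0x64
epilogue: pop r2=0x7f, sp=0xf0
r0: caller-saved, written=True
r3: callee-saved, written=False
r4: caller-saved, written=True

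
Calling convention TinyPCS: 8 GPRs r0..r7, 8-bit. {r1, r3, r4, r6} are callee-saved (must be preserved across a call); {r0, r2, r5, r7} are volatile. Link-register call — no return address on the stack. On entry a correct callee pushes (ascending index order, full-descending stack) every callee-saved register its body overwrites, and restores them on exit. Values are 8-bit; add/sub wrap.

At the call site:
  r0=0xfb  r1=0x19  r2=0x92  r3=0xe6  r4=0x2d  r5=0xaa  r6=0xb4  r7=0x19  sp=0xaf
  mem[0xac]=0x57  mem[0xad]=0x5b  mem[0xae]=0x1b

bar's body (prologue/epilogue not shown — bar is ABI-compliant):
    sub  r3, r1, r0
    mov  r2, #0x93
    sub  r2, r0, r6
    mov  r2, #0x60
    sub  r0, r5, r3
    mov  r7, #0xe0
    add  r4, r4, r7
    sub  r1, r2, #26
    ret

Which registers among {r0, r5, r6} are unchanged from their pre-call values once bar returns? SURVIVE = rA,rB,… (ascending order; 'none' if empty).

SURVIVE = r5,r6

prologue: push r1 -> mem[0xae]=0x19, sp=0xae
prologue: push r3 -> mem[0xad]=0xe6, sp=0xad
prologue: push r4 -> mem[0xac]=0x2d, sp=0xac
body[0] sub  r3, r1, r0 -> r3=0x1e
body[1] mov  r2, #0x93 -> r2=0x93
body[2] sub  r2, r0, r6 -> r2=0x47
body[3] mov  r2, #0x60 -> r2=0x60
body[4] sub  r0, r5, r3 -> r0=0x8c
body[5] mov  r7, #0xe0 -> r7=0xe0
body[6] add  r4, r4, r7 -> r4=0x0d
body[7] sub  r1, r2, #26 -> r1=0x46
epilogue: pop r4=0x2d, sp=0xad
epilogue: pop r3=0xe6, sp=0xae
epilogue: pop r1=0x19, sp=0xaf
r0: caller-saved, written=True
r5: caller-saved, written=False
r6: callee-saved, written=False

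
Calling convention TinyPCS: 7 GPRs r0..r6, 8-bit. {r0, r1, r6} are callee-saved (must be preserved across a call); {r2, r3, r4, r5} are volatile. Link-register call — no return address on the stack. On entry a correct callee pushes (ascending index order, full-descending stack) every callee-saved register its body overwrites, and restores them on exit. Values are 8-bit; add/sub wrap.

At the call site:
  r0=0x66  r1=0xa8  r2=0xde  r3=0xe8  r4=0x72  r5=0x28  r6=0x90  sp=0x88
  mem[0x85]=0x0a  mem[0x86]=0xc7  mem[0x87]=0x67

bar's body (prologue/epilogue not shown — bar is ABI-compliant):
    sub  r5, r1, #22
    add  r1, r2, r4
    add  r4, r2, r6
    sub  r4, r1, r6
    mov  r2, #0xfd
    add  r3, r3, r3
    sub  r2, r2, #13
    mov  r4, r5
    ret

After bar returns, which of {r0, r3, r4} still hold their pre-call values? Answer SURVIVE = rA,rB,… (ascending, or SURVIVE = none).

prologue: push r1 → mem[0x87]=0xa8, sp=0x87
body[0] sub  r5, r1, #22 → r5=0x92
body[1] add  r1, r2, r4 → r1=0x50
body[2] add  r4, r2, r6 → r4=0x6e
body[3] sub  r4, r1, r6 → r4=0xc0
body[4] mov  r2, #0xfd → r2=0xfd
body[5] add  r3, r3, r3 → r3=0xd0
body[6] sub  r2, r2, #13 → r2=0xf0
body[7] mov  r4, r5 → r4=0x92
epilogue: pop r1=0xa8, sp=0x88
r0: callee-saved, written=False
r3: caller-saved, written=True
r4: caller-saved, written=True

SURVIVE = r0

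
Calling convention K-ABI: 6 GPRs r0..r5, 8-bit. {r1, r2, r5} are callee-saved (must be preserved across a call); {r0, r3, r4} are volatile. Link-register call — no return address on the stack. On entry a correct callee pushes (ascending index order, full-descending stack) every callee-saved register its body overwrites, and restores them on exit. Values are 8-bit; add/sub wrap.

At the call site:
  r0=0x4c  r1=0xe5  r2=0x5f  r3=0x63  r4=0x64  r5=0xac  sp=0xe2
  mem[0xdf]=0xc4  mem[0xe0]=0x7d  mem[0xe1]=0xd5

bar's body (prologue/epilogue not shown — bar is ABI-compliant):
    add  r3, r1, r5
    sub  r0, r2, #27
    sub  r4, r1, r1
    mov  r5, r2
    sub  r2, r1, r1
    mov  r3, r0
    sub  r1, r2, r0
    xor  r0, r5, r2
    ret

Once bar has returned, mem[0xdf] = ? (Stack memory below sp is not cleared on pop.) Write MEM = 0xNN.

MEM = 0xac

prologue: push r1 → mem[0xe1]=0xe5, sp=0xe1
prologue: push r2 → mem[0xe0]=0x5f, sp=0xe0
prologue: push r5 → mem[0xdf]=0xac, sp=0xdf
body[0] add  r3, r1, r5 → r3=0x91
body[1] sub  r0, r2, #27 → r0=0x44
body[2] sub  r4, r1, r1 → r4=0x00
body[3] mov  r5, r2 → r5=0x5f
body[4] sub  r2, r1, r1 → r2=0x00
body[5] mov  r3, r0 → r3=0x44
body[6] sub  r1, r2, r0 → r1=0xbc
body[7] xor  r0, r5, r2 → r0=0x5f
epilogue: pop r5=0xac, sp=0xe0
epilogue: pop r2=0x5f, sp=0xe1
epilogue: pop r1=0xe5, sp=0xe2
prologue pushed ['r1', 'r2', 'r5'] at ['0xe1', '0xe0', '0xdf']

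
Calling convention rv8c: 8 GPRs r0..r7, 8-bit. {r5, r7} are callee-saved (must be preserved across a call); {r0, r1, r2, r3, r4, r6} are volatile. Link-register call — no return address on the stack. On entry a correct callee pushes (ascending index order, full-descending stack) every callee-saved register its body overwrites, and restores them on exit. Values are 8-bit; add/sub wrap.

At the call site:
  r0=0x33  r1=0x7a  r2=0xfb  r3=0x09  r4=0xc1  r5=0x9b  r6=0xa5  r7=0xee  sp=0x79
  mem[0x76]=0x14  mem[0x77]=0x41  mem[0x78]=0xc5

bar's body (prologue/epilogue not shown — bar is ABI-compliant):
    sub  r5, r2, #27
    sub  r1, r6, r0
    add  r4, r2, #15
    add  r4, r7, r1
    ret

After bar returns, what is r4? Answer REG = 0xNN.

REG = 0x60

prologue: push r5 -> mem[0x78]=0x9b, sp=0x78
body[0] sub  r5, r2, #27 -> r5=0xe0
body[1] sub  r1, r6, r0 -> r1=0x72
body[2] add  r4, r2, #15 -> r4=0x0a
body[3] add  r4, r7, r1 -> r4=0x60
epilogue: pop r5=0x9b, sp=0x79
r4 is caller-saved -> body value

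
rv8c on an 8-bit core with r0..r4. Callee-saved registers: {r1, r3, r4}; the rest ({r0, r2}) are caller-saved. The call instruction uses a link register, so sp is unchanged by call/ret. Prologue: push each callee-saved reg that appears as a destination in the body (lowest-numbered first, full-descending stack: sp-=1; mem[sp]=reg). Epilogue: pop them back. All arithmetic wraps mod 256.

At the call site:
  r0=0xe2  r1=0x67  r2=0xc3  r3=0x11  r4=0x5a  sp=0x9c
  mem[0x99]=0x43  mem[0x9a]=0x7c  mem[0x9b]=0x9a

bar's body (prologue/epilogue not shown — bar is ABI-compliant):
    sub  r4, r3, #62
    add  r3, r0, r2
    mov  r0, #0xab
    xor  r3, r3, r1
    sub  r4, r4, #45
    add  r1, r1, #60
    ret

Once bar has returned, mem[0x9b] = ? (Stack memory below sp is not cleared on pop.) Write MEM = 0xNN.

prologue: push r1 → mem[0x9b]=0x67, sp=0x9b
prologue: push r3 → mem[0x9a]=0x11, sp=0x9a
prologue: push r4 → mem[0x99]=0x5a, sp=0x99
body[0] sub  r4, r3, #62 → r4=0xd3
body[1] add  r3, r0, r2 → r3=0xa5
body[2] mov  r0, #0xab → r0=0xab
body[3] xor  r3, r3, r1 → r3=0xc2
body[4] sub  r4, r4, #45 → r4=0xa6
body[5] add  r1, r1, #60 → r1=0xa3
epilogue: pop r4=0x5a, sp=0x9a
epilogue: pop r3=0x11, sp=0x9b
epilogue: pop r1=0x67, sp=0x9c
prologue pushed ['r1', 'r3', 'r4'] at ['0x9b', '0x9a', '0x99']

MEM = 0x67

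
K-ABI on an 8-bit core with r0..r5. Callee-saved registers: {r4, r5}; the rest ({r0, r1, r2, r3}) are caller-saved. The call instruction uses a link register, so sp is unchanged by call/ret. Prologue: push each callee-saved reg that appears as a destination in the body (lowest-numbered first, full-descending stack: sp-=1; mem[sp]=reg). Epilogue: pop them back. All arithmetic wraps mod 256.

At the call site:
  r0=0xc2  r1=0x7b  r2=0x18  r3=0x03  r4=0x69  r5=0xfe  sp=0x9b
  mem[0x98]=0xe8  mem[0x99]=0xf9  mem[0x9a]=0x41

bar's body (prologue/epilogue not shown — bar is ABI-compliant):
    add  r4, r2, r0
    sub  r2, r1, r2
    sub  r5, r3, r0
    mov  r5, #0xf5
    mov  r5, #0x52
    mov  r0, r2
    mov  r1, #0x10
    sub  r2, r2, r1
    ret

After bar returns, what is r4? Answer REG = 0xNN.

REG = 0x69

prologue: push r4 -> mem[0x9a]=0x69, sp=0x9a
prologue: push r5 -> mem[0x99]=0xfe, sp=0x99
body[0] add  r4, r2, r0 -> r4=0xda
body[1] sub  r2, r1, r2 -> r2=0x63
body[2] sub  r5, r3, r0 -> r5=0x41
body[3] mov  r5, #0xf5 -> r5=0xf5
body[4] mov  r5, #0x52 -> r5=0x52
body[5] mov  r0, r2 -> r0=0x63
body[6] mov  r1, #0x10 -> r1=0x10
body[7] sub  r2, r2, r1 -> r2=0x53
epilogue: pop r5=0xfe, sp=0x9a
epilogue: pop r4=0x69, sp=0x9b
r4 is callee-saved -> restored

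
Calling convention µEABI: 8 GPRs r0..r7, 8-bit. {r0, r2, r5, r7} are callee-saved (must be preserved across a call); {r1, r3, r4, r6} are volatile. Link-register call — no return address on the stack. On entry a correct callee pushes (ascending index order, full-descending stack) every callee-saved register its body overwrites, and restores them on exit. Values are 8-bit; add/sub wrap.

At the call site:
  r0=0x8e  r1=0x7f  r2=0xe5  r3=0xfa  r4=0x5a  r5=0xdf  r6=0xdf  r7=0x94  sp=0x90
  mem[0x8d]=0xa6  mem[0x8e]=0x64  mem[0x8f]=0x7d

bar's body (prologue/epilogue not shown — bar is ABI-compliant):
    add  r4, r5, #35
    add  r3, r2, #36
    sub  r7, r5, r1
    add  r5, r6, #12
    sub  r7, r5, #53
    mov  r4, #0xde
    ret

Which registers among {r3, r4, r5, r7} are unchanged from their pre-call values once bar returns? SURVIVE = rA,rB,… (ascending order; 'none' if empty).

prologue: push r5 -> mem[0x8f]=0xdf, sp=0x8f
prologue: push r7 -> mem[0x8e]=0x94, sp=0x8e
body[0] add  r4, r5, #35 -> r4=0x02
body[1] add  r3, r2, #36 -> r3=0x09
body[2] sub  r7, r5, r1 -> r7=0x60
body[3] add  r5, r6, #12 -> r5=0xeb
body[4] sub  r7, r5, #53 -> r7=0xb6
body[5] mov  r4, #0xde -> r4=0xde
epilogue: pop r7=0x94, sp=0x8f
epilogue: pop r5=0xdf, sp=0x90
r3: caller-saved, written=True
r4: caller-saved, written=True
r5: callee-saved, written=True
r7: callee-saved, written=True

SURVIVE = r5,r7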